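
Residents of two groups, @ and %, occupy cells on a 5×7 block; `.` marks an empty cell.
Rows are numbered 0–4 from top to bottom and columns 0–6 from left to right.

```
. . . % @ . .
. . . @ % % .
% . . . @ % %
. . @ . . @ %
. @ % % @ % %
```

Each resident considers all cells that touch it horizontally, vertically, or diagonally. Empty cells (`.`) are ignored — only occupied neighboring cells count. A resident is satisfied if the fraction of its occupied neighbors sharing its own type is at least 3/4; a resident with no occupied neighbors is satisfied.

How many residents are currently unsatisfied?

15

(0,3)% 1/3 not
(0,4)@ 1/4 not
(1,3)@ 2/4 not
(1,4)% 3/6 not
(1,5)% 3/5 not
(2,0)% 0/0 satisfied
(2,4)@ 2/5 not
(2,5)% 4/6 not
(2,6)% 3/4 satisfied
(3,2)@ 1/3 not
(3,5)@ 2/7 not
(3,6)% 4/5 satisfied
(4,1)@ 1/2 not
(4,2)% 1/3 not
(4,3)% 1/3 not
(4,4)@ 1/3 not
(4,5)% 2/4 not
(4,6)% 2/3 not
Unsatisfied: (0,3), (0,4), (1,3), (1,4), (1,5), (2,4), (2,5), (3,2), (3,5), (4,1), (4,2), (4,3), (4,4), (4,5), (4,6) — 15 in total.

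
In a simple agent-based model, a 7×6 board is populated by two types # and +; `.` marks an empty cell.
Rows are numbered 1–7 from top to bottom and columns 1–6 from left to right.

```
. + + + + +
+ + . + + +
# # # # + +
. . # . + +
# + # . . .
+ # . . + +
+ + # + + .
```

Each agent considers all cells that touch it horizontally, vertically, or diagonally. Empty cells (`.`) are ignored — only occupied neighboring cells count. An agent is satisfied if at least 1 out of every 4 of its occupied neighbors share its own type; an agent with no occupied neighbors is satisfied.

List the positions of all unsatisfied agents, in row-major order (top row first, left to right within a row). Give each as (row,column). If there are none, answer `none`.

(1,2)+ 3/3 ok
(1,3)+ 4/4 ok
(1,4)+ 4/4 ok
(1,5)+ 5/5 ok
(1,6)+ 3/3 ok
(2,1)+ 2/4 ok
(2,2)+ 3/6 ok
(2,4)+ 5/7 ok
(2,5)+ 7/8 ok
(2,6)+ 5/5 ok
(3,1)# 1/3 ok
(3,2)# 3/5 ok
(3,3)# 3/5 ok
(3,4)# 2/6 ok
(3,5)+ 6/7 ok
(3,6)+ 5/5 ok
(4,3)# 4/5 ok
(4,5)+ 3/4 ok
(4,6)+ 3/3 ok
(5,1)# 1/3 ok
(5,2)+ 1/5 unhappy
(5,3)# 2/3 ok
(6,1)+ 3/5 ok
(6,2)# 3/7 ok
(6,5)+ 3/3 ok
(6,6)+ 2/2 ok
(7,1)+ 2/3 ok
(7,2)+ 2/4 ok
(7,3)# 1/3 ok
(7,4)+ 2/3 ok
(7,5)+ 3/3 ok

(5,2)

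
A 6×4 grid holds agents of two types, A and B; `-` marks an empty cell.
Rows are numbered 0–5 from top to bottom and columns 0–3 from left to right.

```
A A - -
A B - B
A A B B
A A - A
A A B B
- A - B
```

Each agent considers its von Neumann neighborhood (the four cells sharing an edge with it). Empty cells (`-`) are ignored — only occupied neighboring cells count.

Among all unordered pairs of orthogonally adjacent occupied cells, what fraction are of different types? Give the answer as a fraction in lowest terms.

7/22

Scan each occupied cell's neighbors to the right and below so each pair is counted once.
Row 0: A(0,0)–A(0,1)= A(0,0)–A(1,0)= A(0,1)–B(1,1)≠  → 1/3 unlike.
Row 1: A(1,0)–B(1,1)≠ A(1,0)–A(2,0)= B(1,1)–A(2,1)≠ B(1,3)–B(2,3)=  → 2/4 unlike.
Row 2: A(2,0)–A(2,1)= A(2,0)–A(3,0)= A(2,1)–B(2,2)≠ A(2,1)–A(3,1)= B(2,2)–B(2,3)= B(2,3)–A(3,3)≠  → 2/6 unlike.
Row 3: A(3,0)–A(3,1)= A(3,0)–A(4,0)= A(3,1)–A(4,1)= A(3,3)–B(4,3)≠  → 1/4 unlike.
Row 4: A(4,0)–A(4,1)= A(4,1)–B(4,2)≠ A(4,1)–A(5,1)= B(4,2)–B(4,3)= B(4,3)–B(5,3)=  → 1/5 unlike.
Total adjacent occupied pairs: 22; unlike-type pairs: 7.
7/22 is already in lowest terms.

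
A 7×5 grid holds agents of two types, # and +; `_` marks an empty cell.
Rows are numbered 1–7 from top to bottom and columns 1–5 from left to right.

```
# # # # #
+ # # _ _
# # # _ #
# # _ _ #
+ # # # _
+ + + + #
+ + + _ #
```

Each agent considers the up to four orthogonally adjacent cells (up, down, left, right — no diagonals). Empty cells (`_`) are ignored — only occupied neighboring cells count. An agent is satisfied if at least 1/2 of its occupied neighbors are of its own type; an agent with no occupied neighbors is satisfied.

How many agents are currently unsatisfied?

(1,1)# 1/2 ✓
(1,2)# 3/3 ✓
(1,3)# 3/3 ✓
(1,4)# 2/2 ✓
(1,5)# 1/1 ✓
(2,1)+ 0/3 ✗
(2,2)# 3/4 ✓
(2,3)# 3/3 ✓
(3,1)# 2/3 ✓
(3,2)# 4/4 ✓
(3,3)# 2/2 ✓
(3,5)# 1/1 ✓
(4,1)# 2/3 ✓
(4,2)# 3/3 ✓
(4,5)# 1/1 ✓
(5,1)+ 1/3 ✗
(5,2)# 2/4 ✓
(5,3)# 2/3 ✓
(5,4)# 1/2 ✓
(6,1)+ 3/3 ✓
(6,2)+ 3/4 ✓
(6,3)+ 3/4 ✓
(6,4)+ 1/3 ✗
(6,5)# 1/2 ✓
(7,1)+ 2/2 ✓
(7,2)+ 3/3 ✓
(7,3)+ 2/2 ✓
(7,5)# 1/1 ✓
Unsatisfied: (2,1), (5,1), (6,4) — 3 in total.

3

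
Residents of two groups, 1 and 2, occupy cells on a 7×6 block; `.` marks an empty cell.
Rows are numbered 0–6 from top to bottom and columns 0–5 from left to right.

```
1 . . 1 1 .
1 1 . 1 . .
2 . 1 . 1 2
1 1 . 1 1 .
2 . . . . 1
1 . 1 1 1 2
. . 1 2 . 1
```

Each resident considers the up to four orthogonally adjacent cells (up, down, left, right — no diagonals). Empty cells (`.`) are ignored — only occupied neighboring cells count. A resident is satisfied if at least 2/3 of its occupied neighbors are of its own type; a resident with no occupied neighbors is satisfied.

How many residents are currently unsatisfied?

(0,0)1 1/1 satisfied
(0,3)1 2/2 satisfied
(0,4)1 1/1 satisfied
(1,0)1 2/3 satisfied
(1,1)1 1/1 satisfied
(1,3)1 1/1 satisfied
(2,0)2 0/2 not
(2,2)1 0/0 satisfied
(2,4)1 1/2 not
(2,5)2 0/1 not
(3,0)1 1/3 not
(3,1)1 1/1 satisfied
(3,3)1 1/1 satisfied
(3,4)1 2/2 satisfied
(4,0)2 0/2 not
(4,5)1 0/1 not
(5,0)1 0/1 not
(5,2)1 2/2 satisfied
(5,3)1 2/3 satisfied
(5,4)1 1/2 not
(5,5)2 0/3 not
(6,2)1 1/2 not
(6,3)2 0/2 not
(6,5)1 0/1 not
Unsatisfied: (2,0), (2,4), (2,5), (3,0), (4,0), (4,5), (5,0), (5,4), (5,5), (6,2), (6,3), (6,5) — 12 in total.

12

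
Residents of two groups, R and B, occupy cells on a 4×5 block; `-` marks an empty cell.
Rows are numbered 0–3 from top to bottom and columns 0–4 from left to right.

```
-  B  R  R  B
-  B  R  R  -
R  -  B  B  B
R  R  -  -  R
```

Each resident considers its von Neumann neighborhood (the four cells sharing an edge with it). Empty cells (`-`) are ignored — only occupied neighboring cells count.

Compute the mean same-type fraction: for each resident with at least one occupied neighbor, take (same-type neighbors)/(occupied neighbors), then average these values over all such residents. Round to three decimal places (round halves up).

0.583

(0,1)B 1/2
(0,2)R 2/3
(0,3)R 2/3
(0,4)B 0/1
(1,1)B 1/2
(1,2)R 2/4
(1,3)R 2/3
(2,0)R 1/1
(2,2)B 1/2
(2,3)B 2/3
(2,4)B 1/2
(3,0)R 2/2
(3,1)R 1/1
(3,4)R 0/1
Sum over 14 residents: 1/2 + 2/3 + 2/3 + 0/1 + 1/2 + 2/4 + 2/3 + 1/1 + 1/2 + 2/3 + 1/2 + 2/2 + 1/1 + 0/1 = 49/6; mean = 49/6 ÷ 14 = 7/12 = 0.583333… → 0.583.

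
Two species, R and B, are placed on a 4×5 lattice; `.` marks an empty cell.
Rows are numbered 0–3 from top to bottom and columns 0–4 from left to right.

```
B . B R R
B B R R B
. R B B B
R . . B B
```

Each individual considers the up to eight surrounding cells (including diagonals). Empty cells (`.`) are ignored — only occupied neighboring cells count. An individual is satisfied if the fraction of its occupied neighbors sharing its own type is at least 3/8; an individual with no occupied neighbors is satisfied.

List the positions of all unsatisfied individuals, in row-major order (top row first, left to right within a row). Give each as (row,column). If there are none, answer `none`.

(0,2)

(0,0)B 2/2 ✓
(0,2)B 1/4 ✗
(0,3)R 3/5 ✓
(0,4)R 2/3 ✓
(1,0)B 2/3 ✓
(1,1)B 4/6 ✓
(1,2)R 3/7 ✓
(1,3)R 3/8 ✓
(1,4)B 2/5 ✓
(2,1)R 2/5 ✓
(2,2)B 3/6 ✓
(2,3)B 5/7 ✓
(2,4)B 4/5 ✓
(3,0)R 1/1 ✓
(3,3)B 4/4 ✓
(3,4)B 3/3 ✓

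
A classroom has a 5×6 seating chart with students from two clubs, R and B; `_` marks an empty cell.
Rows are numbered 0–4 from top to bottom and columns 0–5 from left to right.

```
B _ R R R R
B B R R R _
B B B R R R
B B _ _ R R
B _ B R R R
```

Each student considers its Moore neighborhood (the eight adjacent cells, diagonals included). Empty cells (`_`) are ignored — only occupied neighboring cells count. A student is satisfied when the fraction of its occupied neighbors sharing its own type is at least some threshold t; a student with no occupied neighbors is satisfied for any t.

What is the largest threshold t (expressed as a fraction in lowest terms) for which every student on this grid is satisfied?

Row 0: (0,0)B 2/2 · (0,2)R 3/4 · (0,3)R 5/5 · (0,4)R 4/4 · (0,5)R 2/2
Row 1: (1,0)B 4/4 · (1,1)B 5/7 · (1,2)R 4/7 · (1,3)R 7/8 · (1,4)R 7/7
Row 2: (2,0)B 5/5 · (2,1)B 6/7 · (2,2)B 3/6 · (2,3)R 5/6 · (2,4)R 6/6 · (2,5)R 4/4
Row 3: (3,0)B 4/4 · (3,1)B 6/6 · (3,4)R 7/7 · (3,5)R 5/5
Row 4: (4,0)B 2/2 · (4,2)B 1/2 · (4,3)R 2/3 · (4,4)R 4/4 · (4,5)R 3/3
The smallest same-type fraction is 3/6 at (2,2), which reduces to 1/2. Any threshold above that leaves this student unsatisfied.

1/2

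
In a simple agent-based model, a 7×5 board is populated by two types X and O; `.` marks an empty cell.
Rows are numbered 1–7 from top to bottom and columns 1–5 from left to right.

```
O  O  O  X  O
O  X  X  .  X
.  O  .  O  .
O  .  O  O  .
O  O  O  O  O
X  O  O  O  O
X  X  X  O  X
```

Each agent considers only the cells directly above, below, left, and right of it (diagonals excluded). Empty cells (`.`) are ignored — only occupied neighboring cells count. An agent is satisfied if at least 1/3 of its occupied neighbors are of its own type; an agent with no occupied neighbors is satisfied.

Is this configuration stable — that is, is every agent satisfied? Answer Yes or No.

No

(1,1)O 2/2 satisfied
(1,2)O 2/3 satisfied
(1,3)O 1/3 satisfied
(1,4)X 0/2 not
(1,5)O 0/2 not
(2,1)O 1/2 satisfied
(2,2)X 1/4 not
(2,3)X 1/2 satisfied
(2,5)X 0/1 not
(3,2)O 0/1 not
(3,4)O 1/1 satisfied
(4,1)O 1/1 satisfied
(4,3)O 2/2 satisfied
(4,4)O 3/3 satisfied
(5,1)O 2/3 satisfied
(5,2)O 3/3 satisfied
(5,3)O 4/4 satisfied
(5,4)O 4/4 satisfied
(5,5)O 2/2 satisfied
(6,1)X 1/3 satisfied
(6,2)O 2/4 satisfied
(6,3)O 3/4 satisfied
(6,4)O 4/4 satisfied
(6,5)O 2/3 satisfied
(7,1)X 2/2 satisfied
(7,2)X 2/3 satisfied
(7,3)X 1/3 satisfied
(7,4)O 1/3 satisfied
(7,5)X 0/2 not
For instance (1,4) has only 0/2 same-type neighbors, below 1/3.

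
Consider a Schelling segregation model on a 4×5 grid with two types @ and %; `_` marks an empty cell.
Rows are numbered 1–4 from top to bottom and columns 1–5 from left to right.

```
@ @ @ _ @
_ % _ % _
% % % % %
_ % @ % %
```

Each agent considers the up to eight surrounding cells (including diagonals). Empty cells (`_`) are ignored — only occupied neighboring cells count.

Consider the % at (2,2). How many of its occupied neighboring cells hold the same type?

Occupied neighbors of (2,2): (1,1)=@, (1,2)=@, (1,3)=@, (3,1)=%, (3,2)=%, (3,3)=%.
Same type (%): 3 of 6.

3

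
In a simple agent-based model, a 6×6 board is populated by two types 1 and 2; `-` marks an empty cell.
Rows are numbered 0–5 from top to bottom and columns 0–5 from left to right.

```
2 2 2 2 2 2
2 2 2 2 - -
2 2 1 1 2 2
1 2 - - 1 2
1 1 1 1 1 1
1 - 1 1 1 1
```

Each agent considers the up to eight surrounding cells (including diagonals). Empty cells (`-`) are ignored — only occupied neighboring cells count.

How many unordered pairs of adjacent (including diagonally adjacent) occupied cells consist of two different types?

Scan each occupied cell's neighbors to the right and below (and the two forward diagonals) so each pair is counted once.
Row 0: 2(0,0)–2(0,1)= 2(0,0)–2(1,0)= 2(0,0)–2(1,1)= 2(0,1)–2(0,2)= 2(0,1)–2(1,1)= 2(0,1)–2(1,2)= 2(0,1)–2(1,0)= 2(0,2)–2(0,3)= 2(0,2)–2(1,2)= 2(0,2)–2(1,3)= 2(0,2)–2(1,1)= 2(0,3)–2(0,4)= 2(0,3)–2(1,3)= 2(0,3)–2(1,2)= 2(0,4)–2(0,5)= 2(0,4)–2(1,3)=  → 0/16 unlike.
Row 1: 2(1,0)–2(1,1)= 2(1,0)–2(2,0)= 2(1,0)–2(2,1)= 2(1,1)–2(1,2)= 2(1,1)–2(2,1)= 2(1,1)–1(2,2)≠ 2(1,1)–2(2,0)= 2(1,2)–2(1,3)= 2(1,2)–1(2,2)≠ 2(1,2)–1(2,3)≠ 2(1,2)–2(2,1)= 2(1,3)–1(2,3)≠ 2(1,3)–2(2,4)= 2(1,3)–1(2,2)≠  → 5/14 unlike.
Row 2: 2(2,0)–2(2,1)= 2(2,0)–1(3,0)≠ 2(2,0)–2(3,1)= 2(2,1)–1(2,2)≠ 2(2,1)–2(3,1)= 2(2,1)–1(3,0)≠ 1(2,2)–1(2,3)= 1(2,2)–2(3,1)≠ 1(2,3)–2(2,4)≠ 1(2,3)–1(3,4)= 2(2,4)–2(2,5)= 2(2,4)–1(3,4)≠ 2(2,4)–2(3,5)= 2(2,5)–2(3,5)= 2(2,5)–1(3,4)≠  → 7/15 unlike.
Row 3: 1(3,0)–2(3,1)≠ 1(3,0)–1(4,0)= 1(3,0)–1(4,1)= 2(3,1)–1(4,1)≠ 2(3,1)–1(4,2)≠ 2(3,1)–1(4,0)≠ 1(3,4)–2(3,5)≠ 1(3,4)–1(4,4)= 1(3,4)–1(4,5)= 1(3,4)–1(4,3)= 2(3,5)–1(4,5)≠ 2(3,5)–1(4,4)≠  → 7/12 unlike.
Row 4: 1(4,0)–1(4,1)= 1(4,0)–1(5,0)= 1(4,1)–1(4,2)= 1(4,1)–1(5,2)= 1(4,1)–1(5,0)= 1(4,2)–1(4,3)= 1(4,2)–1(5,2)= 1(4,2)–1(5,3)= 1(4,3)–1(4,4)= 1(4,3)–1(5,3)= 1(4,3)–1(5,4)= 1(4,3)–1(5,2)= 1(4,4)–1(4,5)= 1(4,4)–1(5,4)= 1(4,4)–1(5,5)= 1(4,4)–1(5,3)= 1(4,5)–1(5,5)= 1(4,5)–1(5,4)=  → 0/18 unlike.
Row 5: 1(5,2)–1(5,3)= 1(5,3)–1(5,4)= 1(5,4)–1(5,5)=  → 0/3 unlike.
Total adjacent occupied pairs: 78; unlike-type pairs: 19.

19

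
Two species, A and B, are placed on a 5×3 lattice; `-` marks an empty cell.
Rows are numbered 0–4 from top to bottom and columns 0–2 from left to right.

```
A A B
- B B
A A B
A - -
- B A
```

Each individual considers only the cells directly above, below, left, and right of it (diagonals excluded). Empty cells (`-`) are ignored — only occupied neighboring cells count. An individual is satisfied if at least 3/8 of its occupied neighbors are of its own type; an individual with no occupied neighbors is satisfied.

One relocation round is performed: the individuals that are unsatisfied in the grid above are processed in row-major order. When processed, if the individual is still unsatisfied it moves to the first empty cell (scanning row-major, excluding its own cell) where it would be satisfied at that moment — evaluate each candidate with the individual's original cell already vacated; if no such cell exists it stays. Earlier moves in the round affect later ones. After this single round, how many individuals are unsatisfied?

1

Initially unsatisfied (in order): (0,1), (1,1), (2,1), (4,1), (4,2).
  (0,1) → (1,0).
  (1,1) → (0,1).
  (2,1): now satisfied by earlier moves; stays.
  (4,1) → (1,1).
  (4,2): now satisfied by earlier moves; stays.
Resulting grid:
A B B
A B B
A A B
A - -
- - A
Unsatisfied now: (2,1).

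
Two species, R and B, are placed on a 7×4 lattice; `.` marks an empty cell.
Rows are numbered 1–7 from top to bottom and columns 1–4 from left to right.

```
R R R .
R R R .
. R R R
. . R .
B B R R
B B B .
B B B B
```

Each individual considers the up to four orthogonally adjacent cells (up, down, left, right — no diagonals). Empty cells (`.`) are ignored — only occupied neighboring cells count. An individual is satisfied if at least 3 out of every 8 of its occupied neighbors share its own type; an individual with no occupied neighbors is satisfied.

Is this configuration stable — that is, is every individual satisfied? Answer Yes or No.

Yes

(1,1)R 2/2 satisfied
(1,2)R 3/3 satisfied
(1,3)R 2/2 satisfied
(2,1)R 2/2 satisfied
(2,2)R 4/4 satisfied
(2,3)R 3/3 satisfied
(3,2)R 2/2 satisfied
(3,3)R 4/4 satisfied
(3,4)R 1/1 satisfied
(4,3)R 2/2 satisfied
(5,1)B 2/2 satisfied
(5,2)B 2/3 satisfied
(5,3)R 2/4 satisfied
(5,4)R 1/1 satisfied
(6,1)B 3/3 satisfied
(6,2)B 4/4 satisfied
(6,3)B 2/3 satisfied
(7,1)B 2/2 satisfied
(7,2)B 3/3 satisfied
(7,3)B 3/3 satisfied
(7,4)B 1/1 satisfied
All meet the threshold, so the configuration is stable.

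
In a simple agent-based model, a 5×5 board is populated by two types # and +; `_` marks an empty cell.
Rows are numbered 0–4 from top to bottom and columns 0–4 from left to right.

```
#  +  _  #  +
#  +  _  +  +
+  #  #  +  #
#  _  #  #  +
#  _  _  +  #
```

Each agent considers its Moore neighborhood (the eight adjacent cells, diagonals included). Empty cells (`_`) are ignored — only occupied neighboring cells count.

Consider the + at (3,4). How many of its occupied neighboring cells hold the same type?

Occupied neighbors of (3,4): (2,3)=+, (2,4)=#, (3,3)=#, (4,3)=+, (4,4)=#.
Same type (+): 2 of 5.

2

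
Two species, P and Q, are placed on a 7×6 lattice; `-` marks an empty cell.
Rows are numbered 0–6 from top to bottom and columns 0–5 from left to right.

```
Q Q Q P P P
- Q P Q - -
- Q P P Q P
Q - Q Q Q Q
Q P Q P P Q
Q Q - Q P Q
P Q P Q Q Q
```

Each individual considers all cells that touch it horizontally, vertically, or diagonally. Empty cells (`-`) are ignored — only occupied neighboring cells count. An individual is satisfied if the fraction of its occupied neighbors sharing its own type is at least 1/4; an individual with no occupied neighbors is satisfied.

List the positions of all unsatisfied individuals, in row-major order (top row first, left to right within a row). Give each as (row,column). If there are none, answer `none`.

(2,5), (4,1), (6,0), (6,2)

(0,0)Q 2/2 ok
(0,1)Q 3/4 ok
(0,2)Q 3/5 ok
(0,3)P 2/4 ok
(0,4)P 2/3 ok
(0,5)P 1/1 ok
(1,1)Q 4/6 ok
(1,2)P 3/8 ok
(1,3)Q 2/7 ok
(2,1)Q 3/5 ok
(2,2)P 2/7 ok
(2,3)P 2/7 ok
(2,4)Q 4/6 ok
(2,5)P 0/3 unhappy
(3,0)Q 2/3 ok
(3,2)Q 3/7 ok
(3,3)Q 4/8 ok
(3,4)Q 4/8 ok
(3,5)Q 3/5 ok
(4,0)Q 3/4 ok
(4,1)P 0/6 unhappy
(4,2)Q 4/6 ok
(4,3)P 2/7 ok
(4,4)P 2/8 ok
(4,5)Q 3/5 ok
(5,0)Q 3/5 ok
(5,1)Q 4/7 ok
(5,3)Q 3/7 ok
(5,4)P 2/8 ok
(5,5)Q 3/5 ok
(6,0)P 0/3 unhappy
(6,1)Q 2/4 ok
(6,2)P 0/4 unhappy
(6,3)Q 2/4 ok
(6,4)Q 4/5 ok
(6,5)Q 2/3 ok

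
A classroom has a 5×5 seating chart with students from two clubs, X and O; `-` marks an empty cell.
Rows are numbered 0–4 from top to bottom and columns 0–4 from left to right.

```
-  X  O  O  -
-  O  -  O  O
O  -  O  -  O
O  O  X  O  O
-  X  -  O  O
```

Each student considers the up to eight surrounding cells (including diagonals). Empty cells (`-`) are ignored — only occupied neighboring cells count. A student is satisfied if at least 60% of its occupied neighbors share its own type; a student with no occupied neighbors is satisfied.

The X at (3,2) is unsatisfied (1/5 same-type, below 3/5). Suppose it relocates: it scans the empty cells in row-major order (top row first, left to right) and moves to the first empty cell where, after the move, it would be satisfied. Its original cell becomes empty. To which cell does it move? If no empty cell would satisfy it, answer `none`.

none

Vacating (3,2). Empty cells in order:
  (0,0): 1/2 same-type → still unsatisfied.
  (0,4): 0/3 same-type → still unsatisfied.
  (1,0): 1/3 same-type → still unsatisfied.
  (1,2): 1/6 same-type → still unsatisfied.
  (2,1): 0/5 same-type → still unsatisfied.
  (2,3): 0/6 same-type → still unsatisfied.
  (4,0): 1/3 same-type → still unsatisfied.
  (4,2): 1/4 same-type → still unsatisfied.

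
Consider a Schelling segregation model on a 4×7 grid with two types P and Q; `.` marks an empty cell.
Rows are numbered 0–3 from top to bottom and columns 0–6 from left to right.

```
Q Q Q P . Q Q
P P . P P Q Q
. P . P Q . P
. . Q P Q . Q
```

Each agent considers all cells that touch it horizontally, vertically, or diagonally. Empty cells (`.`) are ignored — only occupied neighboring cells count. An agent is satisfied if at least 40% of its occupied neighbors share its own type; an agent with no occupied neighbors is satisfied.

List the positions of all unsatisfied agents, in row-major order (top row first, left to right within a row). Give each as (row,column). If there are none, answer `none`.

(0,0), (0,2), (2,4), (2,6), (3,2), (3,3), (3,4), (3,6)

Row 0: (0,0)Q 1/3 ✗ · (0,1)Q 2/4 ✓ · (0,2)Q 1/4 ✗ · (0,3)P 2/3 ✓ · (0,5)Q 3/4 ✓ · (0,6)Q 3/3 ✓
Row 1: (1,0)P 2/4 ✓ · (1,1)P 2/5 ✓ · (1,3)P 3/5 ✓ · (1,4)P 3/6 ✓ · (1,5)Q 4/6 ✓ · (1,6)Q 3/4 ✓
Row 2: (2,1)P 2/3 ✓ · (2,3)P 3/6 ✓ · (2,4)Q 2/6 ✗ · (2,6)P 0/3 ✗
Row 3: (3,2)Q 0/3 ✗ · (3,3)P 1/4 ✗ · (3,4)Q 1/3 ✗ · (3,6)Q 0/1 ✗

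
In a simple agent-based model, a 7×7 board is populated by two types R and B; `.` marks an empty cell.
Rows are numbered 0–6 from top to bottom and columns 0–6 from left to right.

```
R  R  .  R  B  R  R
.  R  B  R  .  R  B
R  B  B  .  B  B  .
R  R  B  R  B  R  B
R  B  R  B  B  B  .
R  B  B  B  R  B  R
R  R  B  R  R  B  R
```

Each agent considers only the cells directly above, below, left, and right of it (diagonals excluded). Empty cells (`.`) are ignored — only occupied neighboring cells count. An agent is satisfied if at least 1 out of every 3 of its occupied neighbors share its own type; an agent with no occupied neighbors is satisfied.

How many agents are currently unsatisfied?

Row 0: (0,0)R 1/1 satisfied · (0,1)R 2/2 satisfied · (0,3)R 1/2 satisfied · (0,4)B 0/2 not · (0,5)R 2/3 satisfied · (0,6)R 1/2 satisfied
Row 1: (1,1)R 1/3 satisfied · (1,2)B 1/3 satisfied · (1,3)R 1/2 satisfied · (1,5)R 1/3 satisfied · (1,6)B 0/2 not
Row 2: (2,0)R 1/2 satisfied · (2,1)B 1/4 not · (2,2)B 3/3 satisfied · (2,4)B 2/2 satisfied · (2,5)B 1/3 satisfied
Row 3: (3,0)R 3/3 satisfied · (3,1)R 1/4 not · (3,2)B 1/4 not · (3,3)R 0/3 not · (3,4)B 2/4 satisfied · (3,5)R 0/4 not · (3,6)B 0/1 not
Row 4: (4,0)R 2/3 satisfied · (4,1)B 1/4 not · (4,2)R 0/4 not · (4,3)B 2/4 satisfied · (4,4)B 3/4 satisfied · (4,5)B 2/3 satisfied
Row 5: (5,0)R 2/3 satisfied · (5,1)B 2/4 satisfied · (5,2)B 3/4 satisfied · (5,3)B 2/4 satisfied · (5,4)R 1/4 not · (5,5)B 2/4 satisfied · (5,6)R 1/2 satisfied
Row 6: (6,0)R 2/2 satisfied · (6,1)R 1/3 satisfied · (6,2)B 1/3 satisfied · (6,3)R 1/3 satisfied · (6,4)R 2/3 satisfied · (6,5)B 1/3 satisfied · (6,6)R 1/2 satisfied
Unsatisfied: (0,4), (1,6), (2,1), (3,1), (3,2), (3,3), (3,5), (3,6), (4,1), (4,2), (5,4) — 11 in total.

11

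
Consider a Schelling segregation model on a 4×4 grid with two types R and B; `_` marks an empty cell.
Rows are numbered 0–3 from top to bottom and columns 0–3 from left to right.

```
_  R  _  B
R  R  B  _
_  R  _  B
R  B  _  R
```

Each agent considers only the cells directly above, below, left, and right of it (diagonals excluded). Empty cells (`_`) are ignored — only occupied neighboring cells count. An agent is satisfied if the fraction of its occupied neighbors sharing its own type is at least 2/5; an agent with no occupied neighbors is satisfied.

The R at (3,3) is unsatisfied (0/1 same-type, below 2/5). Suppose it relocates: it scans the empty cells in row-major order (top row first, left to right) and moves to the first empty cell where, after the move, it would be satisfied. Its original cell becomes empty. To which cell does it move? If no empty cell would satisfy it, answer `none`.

(0,0)

Vacating (3,3). Empty cells in order:
  (0,0): 2/2 same-type → satisfied — stop here.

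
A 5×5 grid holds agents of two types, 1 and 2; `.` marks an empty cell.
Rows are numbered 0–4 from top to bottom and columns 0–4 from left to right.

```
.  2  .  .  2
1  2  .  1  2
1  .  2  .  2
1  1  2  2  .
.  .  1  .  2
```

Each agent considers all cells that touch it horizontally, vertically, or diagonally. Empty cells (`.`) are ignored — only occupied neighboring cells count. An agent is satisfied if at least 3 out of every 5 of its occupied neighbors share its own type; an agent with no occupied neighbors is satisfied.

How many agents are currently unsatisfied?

Row 0: (0,1)2 1/2 ✗ · (0,4)2 1/2 ✗
Row 1: (1,0)1 1/3 ✗ · (1,1)2 2/4 ✗ · (1,3)1 0/4 ✗ · (1,4)2 2/3 ✓
Row 2: (2,0)1 3/4 ✓ · (2,2)2 3/5 ✓ · (2,4)2 2/3 ✓
Row 3: (3,0)1 2/2 ✓ · (3,1)1 3/5 ✓ · (3,2)2 2/4 ✗ · (3,3)2 4/5 ✓
Row 4: (4,2)1 1/3 ✗ · (4,4)2 1/1 ✓
Unsatisfied: (0,1), (0,4), (1,0), (1,1), (1,3), (3,2), (4,2) — 7 in total.

7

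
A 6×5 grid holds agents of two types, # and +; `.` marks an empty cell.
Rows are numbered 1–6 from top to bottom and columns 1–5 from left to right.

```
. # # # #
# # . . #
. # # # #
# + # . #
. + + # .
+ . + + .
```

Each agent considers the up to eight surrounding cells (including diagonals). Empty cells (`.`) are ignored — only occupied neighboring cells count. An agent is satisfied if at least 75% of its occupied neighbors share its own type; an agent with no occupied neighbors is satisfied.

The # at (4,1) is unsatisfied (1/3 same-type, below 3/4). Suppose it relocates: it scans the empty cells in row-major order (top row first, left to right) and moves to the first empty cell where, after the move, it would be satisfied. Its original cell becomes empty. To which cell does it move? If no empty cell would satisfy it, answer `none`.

Vacating (4,1). Empty cells in order:
  (1,1): 3/3 same-type → satisfied — stop here.

(1,1)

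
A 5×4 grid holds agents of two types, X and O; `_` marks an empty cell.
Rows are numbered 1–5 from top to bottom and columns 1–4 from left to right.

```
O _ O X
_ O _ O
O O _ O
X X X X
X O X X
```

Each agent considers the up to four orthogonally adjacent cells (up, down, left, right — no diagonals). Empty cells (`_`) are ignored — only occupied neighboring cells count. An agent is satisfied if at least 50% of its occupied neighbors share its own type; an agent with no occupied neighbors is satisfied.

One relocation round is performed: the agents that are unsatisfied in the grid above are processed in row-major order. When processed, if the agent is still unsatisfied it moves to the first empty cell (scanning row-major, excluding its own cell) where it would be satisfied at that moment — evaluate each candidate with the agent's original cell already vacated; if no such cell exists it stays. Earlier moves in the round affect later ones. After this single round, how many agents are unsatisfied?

1

Initially unsatisfied (in order): (1,3), (1,4), (5,2).
  (1,3) → (1,2).
  (1,4): no empty cell satisfies it; stays.
  (5,2) → (1,3).
Resulting grid:
O O O X
_ O _ O
O O _ O
X X X X
X _ X X
Unsatisfied now: (1,4).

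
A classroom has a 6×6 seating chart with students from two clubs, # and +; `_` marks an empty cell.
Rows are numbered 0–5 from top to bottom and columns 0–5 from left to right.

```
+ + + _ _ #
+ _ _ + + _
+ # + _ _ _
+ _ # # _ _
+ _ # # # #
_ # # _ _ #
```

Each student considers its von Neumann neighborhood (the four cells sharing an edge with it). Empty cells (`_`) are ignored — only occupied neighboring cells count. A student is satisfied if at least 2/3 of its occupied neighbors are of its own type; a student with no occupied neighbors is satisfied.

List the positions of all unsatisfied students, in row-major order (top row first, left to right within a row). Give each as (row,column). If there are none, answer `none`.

(0,0)+ 2/2 ✓
(0,1)+ 2/2 ✓
(0,2)+ 1/1 ✓
(0,5)# 0/0 ✓
(1,0)+ 2/2 ✓
(1,3)+ 1/1 ✓
(1,4)+ 1/1 ✓
(2,0)+ 2/3 ✓
(2,1)# 0/2 ✗
(2,2)+ 0/2 ✗
(3,0)+ 2/2 ✓
(3,2)# 2/3 ✓
(3,3)# 2/2 ✓
(4,0)+ 1/1 ✓
(4,2)# 3/3 ✓
(4,3)# 3/3 ✓
(4,4)# 2/2 ✓
(4,5)# 2/2 ✓
(5,1)# 1/1 ✓
(5,2)# 2/2 ✓
(5,5)# 1/1 ✓

(2,1), (2,2)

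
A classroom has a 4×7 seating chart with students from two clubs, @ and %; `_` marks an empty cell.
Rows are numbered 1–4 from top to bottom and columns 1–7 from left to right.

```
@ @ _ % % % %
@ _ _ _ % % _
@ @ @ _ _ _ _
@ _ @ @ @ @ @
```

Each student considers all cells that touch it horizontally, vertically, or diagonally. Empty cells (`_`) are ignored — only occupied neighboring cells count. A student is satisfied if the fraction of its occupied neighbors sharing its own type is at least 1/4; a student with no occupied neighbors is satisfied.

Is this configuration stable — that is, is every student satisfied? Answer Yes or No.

Yes

(1,1)@ 2/2 ✓
(1,2)@ 2/2 ✓
(1,4)% 2/2 ✓
(1,5)% 4/4 ✓
(1,6)% 4/4 ✓
(1,7)% 2/2 ✓
(2,1)@ 4/4 ✓
(2,5)% 4/4 ✓
(2,6)% 4/4 ✓
(3,1)@ 3/3 ✓
(3,2)@ 5/5 ✓
(3,3)@ 3/3 ✓
(4,1)@ 2/2 ✓
(4,3)@ 3/3 ✓
(4,4)@ 3/3 ✓
(4,5)@ 2/2 ✓
(4,6)@ 2/2 ✓
(4,7)@ 1/1 ✓
All meet the threshold, so the configuration is stable.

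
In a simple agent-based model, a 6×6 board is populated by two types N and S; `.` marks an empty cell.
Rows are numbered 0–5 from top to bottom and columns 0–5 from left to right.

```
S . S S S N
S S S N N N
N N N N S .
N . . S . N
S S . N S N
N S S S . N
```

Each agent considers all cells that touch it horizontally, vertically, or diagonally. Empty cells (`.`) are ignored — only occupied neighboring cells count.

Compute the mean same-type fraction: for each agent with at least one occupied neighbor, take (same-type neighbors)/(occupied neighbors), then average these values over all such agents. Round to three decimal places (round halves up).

0.494

(0,0)S 2/2
(0,2)S 3/4
(0,3)S 3/5
(0,4)S 1/5
(0,5)N 2/3
(1,0)S 2/4
(1,1)S 4/7
(1,2)S 3/7
(1,3)N 3/8
(1,4)N 4/7
(1,5)N 2/4
(2,0)N 2/4
(2,1)N 3/6
(2,2)N 3/6
(2,3)N 3/6
(2,4)S 1/6
(3,0)N 2/4
(3,3)S 2/5
(3,5)N 1/3
(4,0)S 2/4
(4,1)S 3/5
(4,3)N 0/4
(4,4)S 2/6
(4,5)N 2/3
(5,0)N 0/3
(5,1)S 3/4
(5,2)S 3/4
(5,3)S 2/3
(5,5)N 1/2
Sum over 29 agents: 2/2 + 3/4 + 3/5 + 1/5 + 2/3 + 2/4 + 4/7 + 3/7 + 3/8 + 4/7 + 2/4 + 2/4 + 3/6 + 3/6 + 3/6 + 1/6 + 2/4 + 2/5 + 1/3 + 2/4 + 3/5 + 0/4 + 2/6 + 2/3 + 0/3 + 3/4 + 3/4 + 2/3 + 1/2 = 12037/840; mean = 12037/840 ÷ 29 = 12037/24360 = 0.494129… → 0.494.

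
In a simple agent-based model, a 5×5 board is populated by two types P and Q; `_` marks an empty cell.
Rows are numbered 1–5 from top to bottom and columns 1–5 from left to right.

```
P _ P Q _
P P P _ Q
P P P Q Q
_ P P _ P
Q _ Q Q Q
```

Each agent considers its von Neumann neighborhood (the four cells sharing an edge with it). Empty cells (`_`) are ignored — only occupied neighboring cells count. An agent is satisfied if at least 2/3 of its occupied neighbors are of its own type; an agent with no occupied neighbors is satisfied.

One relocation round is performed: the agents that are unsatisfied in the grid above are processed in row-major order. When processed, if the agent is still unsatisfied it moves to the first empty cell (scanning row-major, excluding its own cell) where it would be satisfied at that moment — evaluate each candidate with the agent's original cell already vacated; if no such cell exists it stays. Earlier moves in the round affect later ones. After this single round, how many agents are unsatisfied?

Initially unsatisfied (in order): (1,3), (1,4), (3,4), (4,5), (5,3), (5,5).
  (1,3) → (1,2).
  (1,4): now satisfied by earlier moves; stays.
  (3,4) → (1,5).
  (4,5) → (1,3).
  (5,3) → (2,4).
  (5,5): now satisfied by earlier moves; stays.
Resulting grid:
P P P Q Q
P P P Q Q
P P P _ Q
_ P P _ _
Q _ _ Q Q
All satisfied now.

0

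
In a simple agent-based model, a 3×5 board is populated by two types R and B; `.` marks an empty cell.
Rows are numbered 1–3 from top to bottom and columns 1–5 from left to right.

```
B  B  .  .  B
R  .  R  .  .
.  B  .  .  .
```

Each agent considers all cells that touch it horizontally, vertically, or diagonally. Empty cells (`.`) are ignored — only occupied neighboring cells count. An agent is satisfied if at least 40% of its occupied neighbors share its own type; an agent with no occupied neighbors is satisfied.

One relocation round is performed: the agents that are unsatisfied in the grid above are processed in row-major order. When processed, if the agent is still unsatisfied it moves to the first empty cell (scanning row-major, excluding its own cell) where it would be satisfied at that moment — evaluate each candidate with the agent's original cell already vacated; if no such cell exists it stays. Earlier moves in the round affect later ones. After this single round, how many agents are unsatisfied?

1

Initially unsatisfied (in order): (1,2), (2,1), (2,3), (3,2).
  (1,2) → (1,4).
  (2,1) → (1,2).
  (2,3) → (1,3).
  (3,2): now satisfied by earlier moves; stays.
Resulting grid:
B R R B B
. . . . .
. B . . .
Unsatisfied now: (1,1).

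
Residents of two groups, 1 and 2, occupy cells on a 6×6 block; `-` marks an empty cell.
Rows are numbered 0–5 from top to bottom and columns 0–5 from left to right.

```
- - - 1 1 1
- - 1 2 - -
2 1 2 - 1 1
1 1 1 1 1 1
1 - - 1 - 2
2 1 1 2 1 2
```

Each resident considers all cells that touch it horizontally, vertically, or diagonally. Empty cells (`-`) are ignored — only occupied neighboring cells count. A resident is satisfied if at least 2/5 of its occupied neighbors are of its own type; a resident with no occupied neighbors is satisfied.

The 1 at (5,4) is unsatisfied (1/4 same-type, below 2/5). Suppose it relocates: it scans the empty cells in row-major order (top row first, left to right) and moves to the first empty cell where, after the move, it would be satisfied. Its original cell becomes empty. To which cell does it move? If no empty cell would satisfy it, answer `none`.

Vacating (5,4). Empty cells in order:
  (0,0): 0/0 same-type → satisfied — stop here.

(0,0)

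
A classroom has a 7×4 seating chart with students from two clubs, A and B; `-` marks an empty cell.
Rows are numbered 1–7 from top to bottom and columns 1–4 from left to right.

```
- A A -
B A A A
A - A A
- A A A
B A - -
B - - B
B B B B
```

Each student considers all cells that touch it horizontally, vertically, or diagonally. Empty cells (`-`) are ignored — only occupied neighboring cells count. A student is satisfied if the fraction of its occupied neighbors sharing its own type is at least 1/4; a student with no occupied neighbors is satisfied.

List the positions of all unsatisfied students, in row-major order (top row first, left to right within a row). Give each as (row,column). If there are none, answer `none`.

(2,1)

Row 1: (1,2)A 3/4 satisfied · (1,3)A 4/4 satisfied
Row 2: (2,1)B 0/3 not · (2,2)A 5/6 satisfied · (2,3)A 6/6 satisfied · (2,4)A 4/4 satisfied
Row 3: (3,1)A 2/3 satisfied · (3,3)A 7/7 satisfied · (3,4)A 5/5 satisfied
Row 4: (4,2)A 4/5 satisfied · (4,3)A 5/5 satisfied · (4,4)A 3/3 satisfied
Row 5: (5,1)B 1/3 satisfied · (5,2)A 2/4 satisfied
Row 6: (6,1)B 3/4 satisfied · (6,4)B 2/2 satisfied
Row 7: (7,1)B 2/2 satisfied · (7,2)B 3/3 satisfied · (7,3)B 3/3 satisfied · (7,4)B 2/2 satisfied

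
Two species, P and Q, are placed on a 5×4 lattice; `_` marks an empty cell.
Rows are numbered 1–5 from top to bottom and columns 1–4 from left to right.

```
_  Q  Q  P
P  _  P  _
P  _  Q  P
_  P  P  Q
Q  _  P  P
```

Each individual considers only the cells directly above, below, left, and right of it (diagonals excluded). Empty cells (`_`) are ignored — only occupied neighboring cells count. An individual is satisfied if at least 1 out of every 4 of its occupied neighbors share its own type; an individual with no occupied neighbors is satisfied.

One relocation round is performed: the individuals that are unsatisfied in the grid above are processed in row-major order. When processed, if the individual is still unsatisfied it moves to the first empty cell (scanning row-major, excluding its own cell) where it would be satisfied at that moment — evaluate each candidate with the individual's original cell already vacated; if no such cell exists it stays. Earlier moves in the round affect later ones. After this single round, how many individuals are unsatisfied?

0

Initially unsatisfied (in order): (1,4), (2,3), (3,3), (3,4), (4,4).
  (1,4) → (1,1).
  (2,3) → (2,2).
  (3,3) → (1,4).
  (3,4) → (2,3).
  (4,4) → (2,4).
Resulting grid:
P Q Q Q
P P P Q
P _ _ _
_ P P _
Q _ P P
All satisfied now.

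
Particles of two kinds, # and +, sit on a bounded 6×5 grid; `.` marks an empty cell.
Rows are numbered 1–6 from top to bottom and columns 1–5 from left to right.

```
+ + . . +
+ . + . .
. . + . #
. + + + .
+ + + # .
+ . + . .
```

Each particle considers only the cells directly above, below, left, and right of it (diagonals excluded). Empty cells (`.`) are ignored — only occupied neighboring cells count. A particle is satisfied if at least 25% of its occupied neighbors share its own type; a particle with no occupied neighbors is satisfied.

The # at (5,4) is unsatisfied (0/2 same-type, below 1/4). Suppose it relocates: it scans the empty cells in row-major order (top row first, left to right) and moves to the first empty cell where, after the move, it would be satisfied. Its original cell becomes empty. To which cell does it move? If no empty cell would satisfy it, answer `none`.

Vacating (5,4). Empty cells in order:
  (1,3): 0/2 same-type → still unsatisfied.
  (1,4): 0/1 same-type → still unsatisfied.
  (2,2): 0/3 same-type → still unsatisfied.
  (2,4): 0/1 same-type → still unsatisfied.
  (2,5): 1/2 same-type → satisfied — stop here.

(2,5)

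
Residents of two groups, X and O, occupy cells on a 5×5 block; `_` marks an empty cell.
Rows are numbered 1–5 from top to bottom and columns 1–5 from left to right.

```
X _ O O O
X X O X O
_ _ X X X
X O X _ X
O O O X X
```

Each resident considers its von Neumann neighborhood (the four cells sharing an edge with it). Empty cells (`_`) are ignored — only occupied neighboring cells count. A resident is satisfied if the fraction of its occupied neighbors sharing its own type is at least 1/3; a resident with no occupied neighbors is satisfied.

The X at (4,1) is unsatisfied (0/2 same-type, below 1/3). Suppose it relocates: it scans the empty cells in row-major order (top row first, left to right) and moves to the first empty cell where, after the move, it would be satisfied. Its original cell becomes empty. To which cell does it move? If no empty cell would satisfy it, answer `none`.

Vacating (4,1). Empty cells in order:
  (1,2): 2/3 same-type → satisfied — stop here.

(1,2)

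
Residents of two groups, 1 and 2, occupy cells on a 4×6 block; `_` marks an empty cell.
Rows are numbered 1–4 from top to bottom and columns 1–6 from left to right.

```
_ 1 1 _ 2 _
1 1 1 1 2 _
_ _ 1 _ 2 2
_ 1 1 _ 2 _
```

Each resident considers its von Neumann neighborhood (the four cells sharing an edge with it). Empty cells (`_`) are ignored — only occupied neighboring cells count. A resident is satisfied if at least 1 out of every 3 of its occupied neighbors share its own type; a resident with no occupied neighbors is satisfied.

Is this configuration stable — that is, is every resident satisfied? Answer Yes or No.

(1,2)1 2/2 satisfied
(1,3)1 2/2 satisfied
(1,5)2 1/1 satisfied
(2,1)1 1/1 satisfied
(2,2)1 3/3 satisfied
(2,3)1 4/4 satisfied
(2,4)1 1/2 satisfied
(2,5)2 2/3 satisfied
(3,3)1 2/2 satisfied
(3,5)2 3/3 satisfied
(3,6)2 1/1 satisfied
(4,2)1 1/1 satisfied
(4,3)1 2/2 satisfied
(4,5)2 1/1 satisfied
All meet the threshold, so the configuration is stable.

Yes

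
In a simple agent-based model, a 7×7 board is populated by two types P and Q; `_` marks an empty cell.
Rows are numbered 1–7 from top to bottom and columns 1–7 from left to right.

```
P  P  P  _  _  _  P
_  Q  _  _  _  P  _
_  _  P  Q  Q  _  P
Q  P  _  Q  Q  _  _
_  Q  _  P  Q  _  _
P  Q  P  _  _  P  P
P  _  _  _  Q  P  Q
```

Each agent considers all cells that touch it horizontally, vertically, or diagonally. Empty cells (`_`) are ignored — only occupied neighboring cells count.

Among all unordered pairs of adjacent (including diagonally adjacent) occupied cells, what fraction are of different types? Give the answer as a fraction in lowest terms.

23/43

Scan each occupied cell's neighbors to the right and below (and the two forward diagonals) so each pair is counted once.
From row 1: 3 unlike of 6 pairs (running 3/6).
From row 2: 2 unlike of 3 pairs (running 5/9).
From row 3: 2 unlike of 8 pairs (running 7/17).
From row 4: 4 unlike of 8 pairs (running 11/25).
From row 5: 4 unlike of 6 pairs (running 15/31).
From row 6: 6 unlike of 10 pairs (running 21/41).
From row 7: 2 unlike of 2 pairs (running 23/43).
Total adjacent occupied pairs: 43; unlike-type pairs: 23.
23/43 is already in lowest terms.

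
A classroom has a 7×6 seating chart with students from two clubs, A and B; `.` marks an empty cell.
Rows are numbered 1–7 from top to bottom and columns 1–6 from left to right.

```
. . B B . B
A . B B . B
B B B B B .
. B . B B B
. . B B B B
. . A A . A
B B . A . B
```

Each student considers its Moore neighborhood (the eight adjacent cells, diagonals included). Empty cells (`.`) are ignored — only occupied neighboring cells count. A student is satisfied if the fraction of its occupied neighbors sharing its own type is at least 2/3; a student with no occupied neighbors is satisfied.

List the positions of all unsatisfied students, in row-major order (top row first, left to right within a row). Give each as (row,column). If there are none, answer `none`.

(2,1), (5,3), (6,3), (6,4), (6,6), (7,2), (7,6)

Row 1: (1,3)B 3/3 ✓ · (1,4)B 3/3 ✓ · (1,6)B 1/1 ✓
Row 2: (2,1)A 0/2 ✗ · (2,3)B 6/6 ✓ · (2,4)B 6/6 ✓ · (2,6)B 2/2 ✓
Row 3: (3,1)B 2/3 ✓ · (3,2)B 4/5 ✓ · (3,3)B 6/6 ✓ · (3,4)B 6/6 ✓ · (3,5)B 6/6 ✓
Row 4: (4,2)B 4/4 ✓ · (4,4)B 7/7 ✓ · (4,5)B 7/7 ✓ · (4,6)B 4/4 ✓
Row 5: (5,3)B 3/5 ✗ · (5,4)B 4/6 ✓ · (5,5)B 5/7 ✓ · (5,6)B 3/4 ✓
Row 6: (6,3)A 2/5 ✗ · (6,4)A 2/5 ✗ · (6,6)A 0/3 ✗
Row 7: (7,1)B 1/1 ✓ · (7,2)B 1/2 ✗ · (7,4)A 2/2 ✓ · (7,6)B 0/1 ✗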